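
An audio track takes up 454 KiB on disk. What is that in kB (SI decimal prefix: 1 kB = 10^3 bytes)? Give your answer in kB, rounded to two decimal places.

464.90 kB

454 KiB × 1,024 bytes/KiB = 464,896 bytes
1 kB = 10^3 bytes = 1,000 bytes
464,896 / 1,000 = 464.90 kB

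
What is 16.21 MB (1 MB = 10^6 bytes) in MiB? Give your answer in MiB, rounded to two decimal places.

15.46 MiB

16.21 MB = 16.21 × 10^6 bytes = 16,210,000 bytes
1 MiB = 1,048,576 bytes
16,210,000 / 1,048,576 = 15.46 MiB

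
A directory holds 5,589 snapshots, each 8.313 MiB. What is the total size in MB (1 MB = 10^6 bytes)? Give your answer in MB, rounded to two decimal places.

Total = 5,589 × 8.313 MiB = 46461.357 MiB
= 46461.357 × 1,048,576 bytes = 48,718,263,877.632 bytes
1 MB = 1,000,000 bytes
48,718,263,877.632 / 1,000,000 = 48,718.26 MB

48,718.26 MB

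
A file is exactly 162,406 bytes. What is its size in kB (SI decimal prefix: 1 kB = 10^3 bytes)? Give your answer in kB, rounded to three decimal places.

162,406 bytes given.
1 kB = 1,000 bytes
162,406 / 1,000 = 162.406 kB

162.406 kB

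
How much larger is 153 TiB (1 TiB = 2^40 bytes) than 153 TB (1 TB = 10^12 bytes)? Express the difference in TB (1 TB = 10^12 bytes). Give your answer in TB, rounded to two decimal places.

15.23 TB

153 TiB = 153 × 1,099,511,627,776 = 168,225,279,049,728 bytes
153 TB = 153 × 1,000,000,000,000 = 153,000,000,000,000 bytes
difference = 15,225,279,049,728 bytes
15,225,279,049,728 / 1,000,000,000,000 = 15.23 TB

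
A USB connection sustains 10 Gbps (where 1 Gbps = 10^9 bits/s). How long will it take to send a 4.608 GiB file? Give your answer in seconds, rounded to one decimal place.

4.608 GiB = 4,947,802,324.992 bytes = 39,582,418,599.936 bits
10 Gbps = 10,000,000,000 bits/s
time = 39,582,418,599.936 / 10,000,000,000 = 4.0 s

4.0 seconds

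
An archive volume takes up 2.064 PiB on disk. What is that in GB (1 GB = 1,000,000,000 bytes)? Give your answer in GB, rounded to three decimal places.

2,323,857.408 GB

2.064 PiB = 2.064 × 2^50 bytes = 2,323,857,407,723,175.936 bytes
1 GB = 10^9 bytes = 1,000,000,000 bytes
2,323,857,407,723,175.936 / 1,000,000,000 = 2,323,857.408 GB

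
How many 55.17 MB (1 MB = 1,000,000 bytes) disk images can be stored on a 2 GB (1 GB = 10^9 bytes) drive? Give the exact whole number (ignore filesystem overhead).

Capacity: 2 GB = 2,000,000,000 bytes
Per item: 55.17 MB = 55,170,000 bytes
⌊2,000,000,000 / 55,170,000⌋ = 36

36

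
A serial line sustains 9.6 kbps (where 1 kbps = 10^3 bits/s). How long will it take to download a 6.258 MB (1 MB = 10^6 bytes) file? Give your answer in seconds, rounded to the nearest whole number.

5,215 seconds

6.258 MB = 6,258,000 bytes = 50,064,000 bits
9.6 kbps = 9,600 bits/s
time = 50,064,000 / 9,600 = 5,215 s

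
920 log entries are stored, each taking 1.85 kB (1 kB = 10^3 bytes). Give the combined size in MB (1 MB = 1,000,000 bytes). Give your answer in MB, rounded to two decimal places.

1.70 MB

Total = 920 × 1.85 kB = 1702 kB
= 1702 × 1,000 bytes = 1,702,000 bytes
1 MB = 1,000,000 bytes
1,702,000 / 1,000,000 = 1.70 MB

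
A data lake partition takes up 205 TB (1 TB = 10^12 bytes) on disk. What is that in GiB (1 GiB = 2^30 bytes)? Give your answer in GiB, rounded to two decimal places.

190,921.13 GiB

205 TB = 205 × 10^12 bytes = 205,000,000,000,000 bytes
1 GiB = 1,073,741,824 bytes
205,000,000,000,000 / 1,073,741,824 = 190,921.13 GiB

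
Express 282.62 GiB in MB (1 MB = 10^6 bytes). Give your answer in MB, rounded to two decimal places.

303,460.91 MB

282.62 GiB × 1,073,741,824 bytes/GiB = 303,460,914,298.88 bytes
1 MB = 1,000,000 bytes
303,460,914,298.88 / 1,000,000 = 303,460.91 MB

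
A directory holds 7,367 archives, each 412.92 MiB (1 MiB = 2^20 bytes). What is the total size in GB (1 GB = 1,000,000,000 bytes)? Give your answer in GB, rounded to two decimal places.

Total = 7,367 × 412.92 MiB = 3041981.64 MiB
= 3041981.64 × 1,048,576 bytes = 3,189,748,940,144.64 bytes
1 GB = 1,000,000,000 bytes
3,189,748,940,144.64 / 1,000,000,000 = 3,189.75 GB

3,189.75 GB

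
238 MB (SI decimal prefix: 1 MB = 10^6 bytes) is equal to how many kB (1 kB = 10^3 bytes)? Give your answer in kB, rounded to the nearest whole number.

238,000 kB

238 MB = 238 × 10^6 bytes = 238,000,000 bytes
1 kB = 1,000 bytes
238,000,000 / 1,000 = 238,000 kB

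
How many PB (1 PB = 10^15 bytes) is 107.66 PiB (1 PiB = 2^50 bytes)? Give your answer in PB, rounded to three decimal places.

121.214 PB

107.66 PiB × 1,125,899,906,842,624 bytes/PiB = 121,214,383,970,676,899.84 bytes
1 PB = 10^15 bytes = 1,000,000,000,000,000 bytes
121,214,383,970,676,899.84 / 1,000,000,000,000,000 = 121.214 PB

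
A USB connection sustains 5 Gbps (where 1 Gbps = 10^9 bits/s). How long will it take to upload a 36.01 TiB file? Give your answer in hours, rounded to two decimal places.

36.01 TiB = 39,593,413,716,213.76 bytes = 316,747,309,729,710.08 bits
5 Gbps = 5,000,000,000 bits/s
time = 316,747,309,729,710.08 / 5,000,000,000 = 63,349.4619 s
63,349.4619 s / 3600 = 17.60 hours

17.60 hours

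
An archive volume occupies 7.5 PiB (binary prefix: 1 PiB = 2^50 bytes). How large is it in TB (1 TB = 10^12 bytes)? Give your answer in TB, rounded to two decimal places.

7.5 PiB = 7.5 × 2^50 bytes = 8,444,249,301,319,680 bytes
1 TB = 1,000,000,000,000 bytes
8,444,249,301,319,680 / 1,000,000,000,000 = 8,444.25 TB

8,444.25 TB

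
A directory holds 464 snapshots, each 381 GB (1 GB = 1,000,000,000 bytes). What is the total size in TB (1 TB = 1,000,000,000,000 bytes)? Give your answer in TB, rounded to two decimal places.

Total = 464 × 381 GB = 176,784 GB
= 176,784 × 1,000,000,000 bytes = 176,784,000,000,000 bytes
1 TB = 1,000,000,000,000 bytes
176,784,000,000,000 / 1,000,000,000,000 = 176.78 TB

176.78 TB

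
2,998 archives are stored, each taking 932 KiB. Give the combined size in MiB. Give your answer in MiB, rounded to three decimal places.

Total = 2,998 × 932 KiB = 2,794,136 KiB
= 2,794,136 × 1,024 bytes = 2,861,195,264 bytes
1 MiB = 1,048,576 bytes
2,861,195,264 / 1,048,576 = 2,728.648 MiB

2,728.648 MiB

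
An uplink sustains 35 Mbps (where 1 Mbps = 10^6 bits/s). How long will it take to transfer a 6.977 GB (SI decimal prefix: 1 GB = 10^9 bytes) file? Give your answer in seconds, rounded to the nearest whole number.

1,595 seconds

6.977 GB = 6,977,000,000 bytes = 55,816,000,000 bits
35 Mbps = 35,000,000 bits/s
time = 55,816,000,000 / 35,000,000 = 1,595 s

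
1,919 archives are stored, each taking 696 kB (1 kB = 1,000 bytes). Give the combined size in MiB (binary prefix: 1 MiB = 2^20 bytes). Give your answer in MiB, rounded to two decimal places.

1,273.75 MiB

Total = 1,919 × 696 kB = 1,335,624 kB
= 1,335,624 × 1,000 bytes = 1,335,624,000 bytes
1 MiB = 1,048,576 bytes
1,335,624,000 / 1,048,576 = 1,273.75 MiB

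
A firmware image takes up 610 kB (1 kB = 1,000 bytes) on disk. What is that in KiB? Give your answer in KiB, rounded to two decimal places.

610 kB = 610 × 10^3 bytes = 610,000 bytes
1 KiB = 1,024 bytes
610,000 / 1,024 = 595.70 KiB

595.70 KiB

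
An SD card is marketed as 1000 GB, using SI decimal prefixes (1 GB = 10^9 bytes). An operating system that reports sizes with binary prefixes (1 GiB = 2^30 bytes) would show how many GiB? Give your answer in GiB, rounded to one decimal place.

1000 GB = 1000 × 10^9 bytes = 1,000,000,000,000 bytes
1 GiB = 1,073,741,824 bytes
1,000,000,000,000 / 1,073,741,824 = 931.3 GiB

931.3 GiB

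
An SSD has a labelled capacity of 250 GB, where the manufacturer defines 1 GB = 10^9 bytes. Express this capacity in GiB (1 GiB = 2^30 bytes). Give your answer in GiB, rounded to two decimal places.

232.83 GiB

250 GB = 250 × 10^9 bytes = 250,000,000,000 bytes
1 GiB = 2^30 bytes = 1,073,741,824 bytes
250,000,000,000 / 1,073,741,824 = 232.83 GiB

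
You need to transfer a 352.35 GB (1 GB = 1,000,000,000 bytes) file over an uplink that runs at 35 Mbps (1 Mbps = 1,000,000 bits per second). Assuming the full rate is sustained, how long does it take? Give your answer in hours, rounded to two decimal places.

22.37 hours

352.35 GB = 352,350,000,000 bytes = 2,818,800,000,000 bits
35 Mbps = 35,000,000 bits/s
time = 2,818,800,000,000 / 35,000,000 = 80,537.1429 s
80,537.1429 s / 3600 = 22.37 hours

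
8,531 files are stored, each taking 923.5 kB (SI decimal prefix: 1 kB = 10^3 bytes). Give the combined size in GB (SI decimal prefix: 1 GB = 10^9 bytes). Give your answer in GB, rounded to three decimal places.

7.878 GB

Total = 8,531 × 923.5 kB = 7878378.5 kB
= 7878378.5 × 1,000 bytes = 7,878,378,500 bytes
1 GB = 1,000,000,000 bytes
7,878,378,500 / 1,000,000,000 = 7.878 GB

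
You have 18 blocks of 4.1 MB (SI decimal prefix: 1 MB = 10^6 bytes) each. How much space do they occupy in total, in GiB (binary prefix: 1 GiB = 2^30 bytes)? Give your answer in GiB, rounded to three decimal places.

Total = 18 × 4.1 MB = 73.8 MB
= 73.8 × 1,000,000 bytes = 73,800,000 bytes
1 GiB = 1,073,741,824 bytes
73,800,000 / 1,073,741,824 = 0.069 GiB

0.069 GiB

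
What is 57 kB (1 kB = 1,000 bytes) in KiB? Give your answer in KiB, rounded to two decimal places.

57 kB × 1,000 bytes/kB = 57,000 bytes
1 KiB = 1,024 bytes
57,000 / 1,024 = 55.66 KiB

55.66 KiB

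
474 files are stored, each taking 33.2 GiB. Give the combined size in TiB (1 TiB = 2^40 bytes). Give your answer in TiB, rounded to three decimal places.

15.368 TiB

Total = 474 × 33.2 GiB = 15736.8 GiB
= 15736.8 × 1,073,741,824 bytes = 16,897,260,335,923.2 bytes
1 TiB = 1,099,511,627,776 bytes
16,897,260,335,923.2 / 1,099,511,627,776 = 15.368 TiB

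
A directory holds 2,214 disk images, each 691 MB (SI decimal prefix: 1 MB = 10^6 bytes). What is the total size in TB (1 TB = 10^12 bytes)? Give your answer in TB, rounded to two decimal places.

Total = 2,214 × 691 MB = 1,529,874 MB
= 1,529,874 × 1,000,000 bytes = 1,529,874,000,000 bytes
1 TB = 1,000,000,000,000 bytes
1,529,874,000,000 / 1,000,000,000,000 = 1.53 TB

1.53 TB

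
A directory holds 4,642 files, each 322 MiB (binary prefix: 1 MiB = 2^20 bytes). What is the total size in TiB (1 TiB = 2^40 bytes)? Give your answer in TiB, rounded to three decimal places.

Total = 4,642 × 322 MiB = 1,494,724 MiB
= 1,494,724 × 1,048,576 bytes = 1,567,331,713,024 bytes
1 TiB = 1,099,511,627,776 bytes
1,567,331,713,024 / 1,099,511,627,776 = 1.425 TiB

1.425 TiB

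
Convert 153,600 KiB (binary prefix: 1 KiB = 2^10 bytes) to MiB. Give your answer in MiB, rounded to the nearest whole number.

150 MiB

153,600 KiB = 153,600 × 2^10 bytes = 157,286,400 bytes
1 MiB = 2^20 bytes = 1,048,576 bytes
157,286,400 / 1,048,576 = 150 MiB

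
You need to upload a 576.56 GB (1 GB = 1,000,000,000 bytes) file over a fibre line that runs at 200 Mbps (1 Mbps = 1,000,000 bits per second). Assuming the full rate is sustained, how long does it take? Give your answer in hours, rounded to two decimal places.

6.41 hours

576.56 GB = 576,560,000,000 bytes = 4,612,480,000,000 bits
200 Mbps = 200,000,000 bits/s
time = 4,612,480,000,000 / 200,000,000 = 23,062.4000 s
23,062.4000 s / 3600 = 6.41 hours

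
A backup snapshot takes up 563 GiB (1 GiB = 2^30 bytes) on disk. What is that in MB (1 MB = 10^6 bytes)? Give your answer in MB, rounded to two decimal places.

604,516.65 MB

563 GiB = 563 × 2^30 bytes = 604,516,646,912 bytes
1 MB = 10^6 bytes = 1,000,000 bytes
604,516,646,912 / 1,000,000 = 604,516.65 MB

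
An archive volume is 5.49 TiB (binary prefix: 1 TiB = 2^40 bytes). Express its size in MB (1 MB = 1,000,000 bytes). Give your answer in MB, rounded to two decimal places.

5.49 TiB = 5.49 × 2^40 bytes = 6,036,318,836,490.24 bytes
1 MB = 10^6 bytes = 1,000,000 bytes
6,036,318,836,490.24 / 1,000,000 = 6,036,318.84 MB

6,036,318.84 MB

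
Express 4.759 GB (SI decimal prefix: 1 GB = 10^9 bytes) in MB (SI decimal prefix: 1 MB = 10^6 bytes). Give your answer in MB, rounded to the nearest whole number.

4.759 GB × 1,000,000,000 bytes/GB = 4,759,000,000 bytes
1 MB = 1,000,000 bytes
4,759,000,000 / 1,000,000 = 4,759 MB

4,759 MB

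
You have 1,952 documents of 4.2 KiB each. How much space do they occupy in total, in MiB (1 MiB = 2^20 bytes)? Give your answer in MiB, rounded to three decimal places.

8.006 MiB

Total = 1,952 × 4.2 KiB = 8198.4 KiB
= 8198.4 × 1,024 bytes = 8,395,161.6 bytes
1 MiB = 1,048,576 bytes
8,395,161.6 / 1,048,576 = 8.006 MiB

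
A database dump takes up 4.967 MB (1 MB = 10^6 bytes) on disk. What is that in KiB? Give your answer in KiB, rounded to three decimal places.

4.967 MB = 4.967 × 10^6 bytes = 4,967,000 bytes
1 KiB = 2^10 bytes = 1,024 bytes
4,967,000 / 1,024 = 4,850.586 KiB

4,850.586 KiB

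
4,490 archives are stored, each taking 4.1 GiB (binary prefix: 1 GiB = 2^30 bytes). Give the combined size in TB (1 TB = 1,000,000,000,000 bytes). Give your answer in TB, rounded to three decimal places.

19.767 TB

Total = 4,490 × 4.1 GiB = 18,409 GiB
= 18,409 × 1,073,741,824 bytes = 19,766,513,238,016 bytes
1 TB = 1,000,000,000,000 bytes
19,766,513,238,016 / 1,000,000,000,000 = 19.767 TB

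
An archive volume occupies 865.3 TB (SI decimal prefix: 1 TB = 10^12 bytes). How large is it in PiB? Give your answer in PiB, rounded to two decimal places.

865.3 TB × 1,000,000,000,000 bytes/TB = 865,300,000,000,000 bytes
1 PiB = 2^50 bytes = 1,125,899,906,842,624 bytes
865,300,000,000,000 / 1,125,899,906,842,624 = 0.77 PiB

0.77 PiB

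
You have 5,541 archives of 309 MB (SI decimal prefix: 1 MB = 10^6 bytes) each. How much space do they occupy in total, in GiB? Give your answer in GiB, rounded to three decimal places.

Total = 5,541 × 309 MB = 1,712,169 MB
= 1,712,169 × 1,000,000 bytes = 1,712,169,000,000 bytes
1 GiB = 1,073,741,824 bytes
1,712,169,000,000 / 1,073,741,824 = 1,594.582 GiB

1,594.582 GiB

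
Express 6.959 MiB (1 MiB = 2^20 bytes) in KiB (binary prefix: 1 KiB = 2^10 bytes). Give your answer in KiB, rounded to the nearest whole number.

6.959 MiB = 6.959 × 2^20 bytes = 7,297,040.384 bytes
1 KiB = 2^10 bytes = 1,024 bytes
7,297,040.384 / 1,024 = 7,126 KiB

7,126 KiB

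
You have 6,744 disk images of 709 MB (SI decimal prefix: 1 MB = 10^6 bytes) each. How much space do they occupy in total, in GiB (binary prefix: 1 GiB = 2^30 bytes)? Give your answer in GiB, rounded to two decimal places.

4,453.12 GiB

Total = 6,744 × 709 MB = 4,781,496 MB
= 4,781,496 × 1,000,000 bytes = 4,781,496,000,000 bytes
1 GiB = 1,073,741,824 bytes
4,781,496,000,000 / 1,073,741,824 = 4,453.12 GiB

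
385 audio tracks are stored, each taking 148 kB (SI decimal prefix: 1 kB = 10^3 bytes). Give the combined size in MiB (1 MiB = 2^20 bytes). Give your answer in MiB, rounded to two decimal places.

54.34 MiB

Total = 385 × 148 kB = 56,980 kB
= 56,980 × 1,000 bytes = 56,980,000 bytes
1 MiB = 1,048,576 bytes
56,980,000 / 1,048,576 = 54.34 MiB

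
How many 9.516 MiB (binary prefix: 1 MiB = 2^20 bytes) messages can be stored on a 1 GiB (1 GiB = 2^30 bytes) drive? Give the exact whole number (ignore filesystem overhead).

107

Capacity: 1 GiB = 1,073,741,824 bytes
Per item: 9.516 MiB = 9,978,249.216 bytes
⌊1,073,741,824 / 9,978,249.216⌋ = 107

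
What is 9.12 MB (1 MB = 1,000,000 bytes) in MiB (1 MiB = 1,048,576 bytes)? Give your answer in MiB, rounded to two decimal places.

9.12 MB = 9.12 × 10^6 bytes = 9,120,000 bytes
1 MiB = 2^20 bytes = 1,048,576 bytes
9,120,000 / 1,048,576 = 8.70 MiB

8.70 MiB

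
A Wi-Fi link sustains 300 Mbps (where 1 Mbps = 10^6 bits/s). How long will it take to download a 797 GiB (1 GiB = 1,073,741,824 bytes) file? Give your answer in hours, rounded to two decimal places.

6.34 hours

797 GiB = 855,772,233,728 bytes = 6,846,177,869,824 bits
300 Mbps = 300,000,000 bits/s
time = 6,846,177,869,824 / 300,000,000 = 22,820.5929 s
22,820.5929 s / 3600 = 6.34 hours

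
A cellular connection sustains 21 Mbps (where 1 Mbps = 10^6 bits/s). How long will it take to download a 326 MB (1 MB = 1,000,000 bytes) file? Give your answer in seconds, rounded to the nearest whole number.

326 MB = 326,000,000 bytes = 2,608,000,000 bits
21 Mbps = 21,000,000 bits/s
time = 2,608,000,000 / 21,000,000 = 124 s

124 seconds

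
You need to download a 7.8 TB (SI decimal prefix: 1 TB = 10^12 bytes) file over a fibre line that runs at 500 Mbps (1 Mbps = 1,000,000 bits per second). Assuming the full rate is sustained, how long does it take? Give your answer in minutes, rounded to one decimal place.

7.8 TB = 7,800,000,000,000 bytes = 62,400,000,000,000 bits
500 Mbps = 500,000,000 bits/s
time = 62,400,000,000,000 / 500,000,000 = 124,800.00 s
124,800.00 s / 60 = 2,080.0 minutes

2,080.0 minutes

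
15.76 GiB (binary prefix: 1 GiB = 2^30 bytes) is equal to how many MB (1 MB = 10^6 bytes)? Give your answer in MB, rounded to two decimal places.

16,922.17 MB

15.76 GiB = 15.76 × 2^30 bytes = 16,922,171,146.24 bytes
1 MB = 10^6 bytes = 1,000,000 bytes
16,922,171,146.24 / 1,000,000 = 16,922.17 MB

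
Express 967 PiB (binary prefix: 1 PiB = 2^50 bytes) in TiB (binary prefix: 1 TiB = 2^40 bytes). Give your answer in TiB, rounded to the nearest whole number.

990,208 TiB

967 PiB = 967 × 2^50 bytes = 1,088,745,209,916,817,408 bytes
1 TiB = 2^40 bytes = 1,099,511,627,776 bytes
1,088,745,209,916,817,408 / 1,099,511,627,776 = 990,208 TiB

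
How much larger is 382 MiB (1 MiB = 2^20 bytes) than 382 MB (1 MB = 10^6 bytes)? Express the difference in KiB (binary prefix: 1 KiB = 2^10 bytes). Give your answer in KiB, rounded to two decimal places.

18,121.13 KiB

382 MiB = 382 × 1,048,576 = 400,556,032 bytes
382 MB = 382 × 1,000,000 = 382,000,000 bytes
difference = 18,556,032 bytes
18,556,032 / 1,024 = 18,121.13 KiB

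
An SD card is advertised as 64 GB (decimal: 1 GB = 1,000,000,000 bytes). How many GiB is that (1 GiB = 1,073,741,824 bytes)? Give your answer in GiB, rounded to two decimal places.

59.60 GiB

64 GB × 1,000,000,000 bytes/GB = 64,000,000,000 bytes
1 GiB = 2^30 bytes = 1,073,741,824 bytes
64,000,000,000 / 1,073,741,824 = 59.60 GiB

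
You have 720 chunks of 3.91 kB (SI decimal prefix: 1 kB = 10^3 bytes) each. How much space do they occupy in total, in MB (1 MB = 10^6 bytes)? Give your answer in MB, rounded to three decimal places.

Total = 720 × 3.91 kB = 2815.2 kB
= 2815.2 × 1,000 bytes = 2,815,200 bytes
1 MB = 1,000,000 bytes
2,815,200 / 1,000,000 = 2.815 MB

2.815 MB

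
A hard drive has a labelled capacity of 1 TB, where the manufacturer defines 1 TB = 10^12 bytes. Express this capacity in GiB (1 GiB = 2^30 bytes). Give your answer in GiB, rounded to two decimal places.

1 TB × 1,000,000,000,000 bytes/TB = 1,000,000,000,000 bytes
1 GiB = 2^30 bytes = 1,073,741,824 bytes
1,000,000,000,000 / 1,073,741,824 = 931.32 GiB

931.32 GiB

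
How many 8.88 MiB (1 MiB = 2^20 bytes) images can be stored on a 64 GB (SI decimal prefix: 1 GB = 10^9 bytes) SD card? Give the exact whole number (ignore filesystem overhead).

6,873

Capacity: 64 GB = 64,000,000,000 bytes
Per item: 8.88 MiB = 9,311,354.88 bytes
⌊64,000,000,000 / 9,311,354.88⌋ = 6,873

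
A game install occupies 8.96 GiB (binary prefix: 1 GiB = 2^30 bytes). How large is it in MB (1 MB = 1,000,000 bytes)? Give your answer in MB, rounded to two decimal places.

8.96 GiB = 8.96 × 2^30 bytes = 9,620,726,743.04 bytes
1 MB = 1,000,000 bytes
9,620,726,743.04 / 1,000,000 = 9,620.73 MB

9,620.73 MB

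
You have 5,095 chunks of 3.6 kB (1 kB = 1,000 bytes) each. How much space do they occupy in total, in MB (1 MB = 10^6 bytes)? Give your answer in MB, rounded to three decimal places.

Total = 5,095 × 3.6 kB = 18,342 kB
= 18,342 × 1,000 bytes = 18,342,000 bytes
1 MB = 1,000,000 bytes
18,342,000 / 1,000,000 = 18.342 MB

18.342 MB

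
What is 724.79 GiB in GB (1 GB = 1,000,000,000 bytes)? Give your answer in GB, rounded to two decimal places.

778.24 GB

724.79 GiB = 724.79 × 2^30 bytes = 778,237,336,616.96 bytes
1 GB = 10^9 bytes = 1,000,000,000 bytes
778,237,336,616.96 / 1,000,000,000 = 778.24 GB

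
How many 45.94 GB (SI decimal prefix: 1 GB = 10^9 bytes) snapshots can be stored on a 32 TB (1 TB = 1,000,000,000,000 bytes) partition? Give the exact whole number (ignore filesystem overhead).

696

Capacity: 32 TB = 32,000,000,000,000 bytes
Per item: 45.94 GB = 45,940,000,000 bytes
⌊32,000,000,000,000 / 45,940,000,000⌋ = 696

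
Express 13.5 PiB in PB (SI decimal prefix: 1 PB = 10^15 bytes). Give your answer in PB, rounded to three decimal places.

13.5 PiB × 1,125,899,906,842,624 bytes/PiB = 15,199,648,742,375,424 bytes
1 PB = 1,000,000,000,000,000 bytes
15,199,648,742,375,424 / 1,000,000,000,000,000 = 15.200 PB

15.200 PB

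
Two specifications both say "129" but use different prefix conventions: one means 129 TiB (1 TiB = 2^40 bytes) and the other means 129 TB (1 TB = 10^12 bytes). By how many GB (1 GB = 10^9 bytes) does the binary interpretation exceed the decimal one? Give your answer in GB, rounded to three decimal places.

129 TiB = 129 × 1,099,511,627,776 = 141,836,999,983,104 bytes
129 TB = 129 × 1,000,000,000,000 = 129,000,000,000,000 bytes
difference = 12,836,999,983,104 bytes
12,836,999,983,104 / 1,000,000,000 = 12,837.000 GB

12,837.000 GB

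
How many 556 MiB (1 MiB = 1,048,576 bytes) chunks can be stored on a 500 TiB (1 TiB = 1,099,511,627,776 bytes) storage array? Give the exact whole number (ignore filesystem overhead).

942,964

Capacity: 500 TiB = 549,755,813,888,000 bytes
Per item: 556 MiB = 583,008,256 bytes
⌊549,755,813,888,000 / 583,008,256⌋ = 942,964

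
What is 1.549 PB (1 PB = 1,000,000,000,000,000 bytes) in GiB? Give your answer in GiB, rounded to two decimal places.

1.549 PB = 1.549 × 10^15 bytes = 1,549,000,000,000,000 bytes
1 GiB = 1,073,741,824 bytes
1,549,000,000,000,000 / 1,073,741,824 = 1,442,618.67 GiB

1,442,618.67 GiB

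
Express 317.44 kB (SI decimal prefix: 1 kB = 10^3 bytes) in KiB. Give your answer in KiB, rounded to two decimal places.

310.00 KiB

317.44 kB = 317.44 × 10^3 bytes = 317,440 bytes
1 KiB = 1,024 bytes
317,440 / 1,024 = 310.00 KiB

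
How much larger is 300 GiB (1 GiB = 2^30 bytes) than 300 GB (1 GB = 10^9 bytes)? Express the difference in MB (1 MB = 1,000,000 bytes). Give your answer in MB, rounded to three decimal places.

22,122.547 MB

300 GiB = 300 × 1,073,741,824 = 322,122,547,200 bytes
300 GB = 300 × 1,000,000,000 = 300,000,000,000 bytes
difference = 22,122,547,200 bytes
22,122,547,200 / 1,000,000 = 22,122.547 MB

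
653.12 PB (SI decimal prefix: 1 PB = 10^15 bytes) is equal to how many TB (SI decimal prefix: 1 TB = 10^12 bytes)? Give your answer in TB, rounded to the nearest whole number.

653.12 PB × 1,000,000,000,000,000 bytes/PB = 653,120,000,000,000,000 bytes
1 TB = 10^12 bytes = 1,000,000,000,000 bytes
653,120,000,000,000,000 / 1,000,000,000,000 = 653,120 TB

653,120 TB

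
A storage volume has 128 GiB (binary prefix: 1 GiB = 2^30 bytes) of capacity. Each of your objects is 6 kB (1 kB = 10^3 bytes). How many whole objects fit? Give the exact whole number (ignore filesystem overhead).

Capacity: 128 GiB = 137,438,953,472 bytes
Per item: 6 kB = 6,000 bytes
⌊137,438,953,472 / 6,000⌋ = 22,906,492

22,906,492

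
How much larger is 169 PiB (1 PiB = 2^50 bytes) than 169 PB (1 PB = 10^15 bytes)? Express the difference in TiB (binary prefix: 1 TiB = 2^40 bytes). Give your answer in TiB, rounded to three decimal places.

169 PiB = 169 × 1,125,899,906,842,624 = 190,277,084,256,403,456 bytes
169 PB = 169 × 1,000,000,000,000,000 = 169,000,000,000,000,000 bytes
difference = 21,277,084,256,403,456 bytes
21,277,084,256,403,456 / 1,099,511,627,776 = 19,351.395 TiB

19,351.395 TiB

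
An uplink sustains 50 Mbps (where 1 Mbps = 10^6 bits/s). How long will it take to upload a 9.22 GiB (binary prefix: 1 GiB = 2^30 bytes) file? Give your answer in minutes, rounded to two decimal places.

9.22 GiB = 9,899,899,617.28 bytes = 79,199,196,938.24 bits
50 Mbps = 50,000,000 bits/s
time = 79,199,196,938.24 / 50,000,000 = 1,583.984 s
1,583.984 s / 60 = 26.40 minutes

26.40 minutes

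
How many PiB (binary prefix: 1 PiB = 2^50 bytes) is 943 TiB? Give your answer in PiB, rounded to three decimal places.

0.921 PiB

943 TiB = 943 × 2^40 bytes = 1,036,839,464,992,768 bytes
1 PiB = 2^50 bytes = 1,125,899,906,842,624 bytes
1,036,839,464,992,768 / 1,125,899,906,842,624 = 0.921 PiB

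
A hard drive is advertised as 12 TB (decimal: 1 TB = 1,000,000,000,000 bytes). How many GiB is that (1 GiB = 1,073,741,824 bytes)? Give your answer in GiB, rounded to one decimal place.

12 TB = 12 × 10^12 bytes = 12,000,000,000,000 bytes
1 GiB = 1,073,741,824 bytes
12,000,000,000,000 / 1,073,741,824 = 11,175.9 GiB

11,175.9 GiB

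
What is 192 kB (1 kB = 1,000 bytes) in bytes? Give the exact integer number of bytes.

192 × 1,000 = 192,000 bytes  (1 kB = 10^3 bytes)

192,000 bytes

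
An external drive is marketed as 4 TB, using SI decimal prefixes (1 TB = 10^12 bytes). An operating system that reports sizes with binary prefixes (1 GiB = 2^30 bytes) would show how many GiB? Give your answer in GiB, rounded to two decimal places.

3,725.29 GiB

4 TB × 1,000,000,000,000 bytes/TB = 4,000,000,000,000 bytes
1 GiB = 1,073,741,824 bytes
4,000,000,000,000 / 1,073,741,824 = 3,725.29 GiB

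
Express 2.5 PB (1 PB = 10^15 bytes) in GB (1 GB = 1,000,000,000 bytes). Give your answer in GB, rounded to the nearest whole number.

2.5 PB × 1,000,000,000,000,000 bytes/PB = 2,500,000,000,000,000 bytes
1 GB = 1,000,000,000 bytes
2,500,000,000,000,000 / 1,000,000,000 = 2,500,000 GB

2,500,000 GB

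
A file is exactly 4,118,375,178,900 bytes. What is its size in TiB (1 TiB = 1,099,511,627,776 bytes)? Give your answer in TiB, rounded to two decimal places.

4,118,375,178,900 bytes given.
1 TiB = 1,099,511,627,776 bytes
4,118,375,178,900 / 1,099,511,627,776 = 3.75 TiB

3.75 TiB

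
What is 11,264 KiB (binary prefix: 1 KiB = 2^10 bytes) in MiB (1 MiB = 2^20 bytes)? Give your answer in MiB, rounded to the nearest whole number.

11,264 KiB × 1,024 bytes/KiB = 11,534,336 bytes
1 MiB = 2^20 bytes = 1,048,576 bytes
11,534,336 / 1,048,576 = 11 MiB

11 MiB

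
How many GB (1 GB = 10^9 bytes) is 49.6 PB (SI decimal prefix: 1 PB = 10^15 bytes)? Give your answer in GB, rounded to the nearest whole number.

49,600,000 GB

49.6 PB = 49.6 × 10^15 bytes = 49,600,000,000,000,000 bytes
1 GB = 1,000,000,000 bytes
49,600,000,000,000,000 / 1,000,000,000 = 49,600,000 GB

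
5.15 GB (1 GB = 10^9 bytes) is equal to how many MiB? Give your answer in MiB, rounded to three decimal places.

5.15 GB × 1,000,000,000 bytes/GB = 5,150,000,000 bytes
1 MiB = 2^20 bytes = 1,048,576 bytes
5,150,000,000 / 1,048,576 = 4,911.423 MiB

4,911.423 MiB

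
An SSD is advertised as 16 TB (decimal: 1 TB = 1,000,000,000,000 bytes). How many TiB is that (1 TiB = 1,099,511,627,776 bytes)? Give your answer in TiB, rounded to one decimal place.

16 TB = 16 × 10^12 bytes = 16,000,000,000,000 bytes
1 TiB = 2^40 bytes = 1,099,511,627,776 bytes
16,000,000,000,000 / 1,099,511,627,776 = 14.6 TiB

14.6 TiB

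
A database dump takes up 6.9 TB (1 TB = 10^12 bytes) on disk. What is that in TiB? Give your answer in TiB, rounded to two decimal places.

6.28 TiB

6.9 TB = 6.9 × 10^12 bytes = 6,900,000,000,000 bytes
1 TiB = 2^40 bytes = 1,099,511,627,776 bytes
6,900,000,000,000 / 1,099,511,627,776 = 6.28 TiB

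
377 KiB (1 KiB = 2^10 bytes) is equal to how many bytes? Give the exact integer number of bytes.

377 × 1,024 = 386,048 bytes  (1 KiB = 2^10 bytes)

386,048 bytes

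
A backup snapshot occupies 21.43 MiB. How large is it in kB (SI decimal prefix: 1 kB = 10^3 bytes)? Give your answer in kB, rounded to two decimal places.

21.43 MiB × 1,048,576 bytes/MiB = 22,470,983.68 bytes
1 kB = 1,000 bytes
22,470,983.68 / 1,000 = 22,470.98 kB

22,470.98 kB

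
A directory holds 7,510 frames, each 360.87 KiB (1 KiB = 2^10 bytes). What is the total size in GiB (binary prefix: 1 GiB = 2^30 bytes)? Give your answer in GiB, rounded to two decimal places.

2.58 GiB

Total = 7,510 × 360.87 KiB = 2710133.7 KiB
= 2710133.7 × 1,024 bytes = 2,775,176,908.8 bytes
1 GiB = 1,073,741,824 bytes
2,775,176,908.8 / 1,073,741,824 = 2.58 GiB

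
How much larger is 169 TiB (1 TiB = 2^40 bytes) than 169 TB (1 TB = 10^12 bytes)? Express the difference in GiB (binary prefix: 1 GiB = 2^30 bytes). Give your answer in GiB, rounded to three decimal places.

15,662.485 GiB

169 TiB = 169 × 1,099,511,627,776 = 185,817,465,094,144 bytes
169 TB = 169 × 1,000,000,000,000 = 169,000,000,000,000 bytes
difference = 16,817,465,094,144 bytes
16,817,465,094,144 / 1,073,741,824 = 15,662.485 GiB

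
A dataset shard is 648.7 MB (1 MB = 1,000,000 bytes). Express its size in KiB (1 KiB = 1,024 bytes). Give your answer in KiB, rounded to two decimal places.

633,496.09 KiB

648.7 MB = 648.7 × 10^6 bytes = 648,700,000 bytes
1 KiB = 2^10 bytes = 1,024 bytes
648,700,000 / 1,024 = 633,496.09 KiB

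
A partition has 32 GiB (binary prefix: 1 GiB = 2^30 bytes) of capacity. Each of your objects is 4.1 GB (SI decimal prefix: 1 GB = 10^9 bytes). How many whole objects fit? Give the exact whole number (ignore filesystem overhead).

Capacity: 32 GiB = 34,359,738,368 bytes
Per item: 4.1 GB = 4,100,000,000 bytes
⌊34,359,738,368 / 4,100,000,000⌋ = 8

8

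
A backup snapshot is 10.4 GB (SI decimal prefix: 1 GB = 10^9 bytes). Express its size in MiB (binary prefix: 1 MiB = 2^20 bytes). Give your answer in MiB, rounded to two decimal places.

10.4 GB = 10.4 × 10^9 bytes = 10,400,000,000 bytes
1 MiB = 1,048,576 bytes
10,400,000,000 / 1,048,576 = 9,918.21 MiB

9,918.21 MiB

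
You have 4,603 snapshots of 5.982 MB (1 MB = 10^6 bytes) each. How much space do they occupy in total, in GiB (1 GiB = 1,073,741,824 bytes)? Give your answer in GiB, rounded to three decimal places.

25.644 GiB

Total = 4,603 × 5.982 MB = 27535.146 MB
= 27535.146 × 1,000,000 bytes = 27,535,146,000 bytes
1 GiB = 1,073,741,824 bytes
27,535,146,000 / 1,073,741,824 = 25.644 GiB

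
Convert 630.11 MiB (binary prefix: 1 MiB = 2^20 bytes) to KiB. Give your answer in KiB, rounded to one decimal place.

645,232.6 KiB

630.11 MiB = 630.11 × 2^20 bytes = 660,718,223.36 bytes
1 KiB = 2^10 bytes = 1,024 bytes
660,718,223.36 / 1,024 = 645,232.6 KiB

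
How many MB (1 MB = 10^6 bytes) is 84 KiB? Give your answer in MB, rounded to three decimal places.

84 KiB = 84 × 2^10 bytes = 86,016 bytes
1 MB = 10^6 bytes = 1,000,000 bytes
86,016 / 1,000,000 = 0.086 MB

0.086 MB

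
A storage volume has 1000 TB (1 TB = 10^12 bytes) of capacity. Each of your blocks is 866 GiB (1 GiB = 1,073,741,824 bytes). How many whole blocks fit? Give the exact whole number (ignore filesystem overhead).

Capacity: 1000 TB = 1,000,000,000,000,000 bytes
Per item: 866 GiB = 929,860,419,584 bytes
⌊1,000,000,000,000,000 / 929,860,419,584⌋ = 1,075

1,075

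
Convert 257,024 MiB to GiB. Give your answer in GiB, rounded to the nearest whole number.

251 GiB

257,024 MiB × 1,048,576 bytes/MiB = 269,509,197,824 bytes
1 GiB = 1,073,741,824 bytes
269,509,197,824 / 1,073,741,824 = 251 GiB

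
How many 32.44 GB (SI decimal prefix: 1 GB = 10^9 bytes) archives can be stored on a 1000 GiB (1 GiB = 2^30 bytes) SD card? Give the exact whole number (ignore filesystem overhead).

33

Capacity: 1000 GiB = 1,073,741,824,000 bytes
Per item: 32.44 GB = 32,440,000,000 bytes
⌊1,073,741,824,000 / 32,440,000,000⌋ = 33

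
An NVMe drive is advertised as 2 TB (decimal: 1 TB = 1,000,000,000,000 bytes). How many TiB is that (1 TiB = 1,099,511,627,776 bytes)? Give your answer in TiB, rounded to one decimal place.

1.8 TiB

2 TB × 1,000,000,000,000 bytes/TB = 2,000,000,000,000 bytes
1 TiB = 2^40 bytes = 1,099,511,627,776 bytes
2,000,000,000,000 / 1,099,511,627,776 = 1.8 TiB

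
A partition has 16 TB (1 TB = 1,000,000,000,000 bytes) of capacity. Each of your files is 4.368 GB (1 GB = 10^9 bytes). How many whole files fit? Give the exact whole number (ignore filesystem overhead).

Capacity: 16 TB = 16,000,000,000,000 bytes
Per item: 4.368 GB = 4,368,000,000 bytes
⌊16,000,000,000,000 / 4,368,000,000⌋ = 3,663

3,663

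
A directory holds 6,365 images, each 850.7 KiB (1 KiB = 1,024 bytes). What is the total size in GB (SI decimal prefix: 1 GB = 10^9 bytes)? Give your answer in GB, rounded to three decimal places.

Total = 6,365 × 850.7 KiB = 5414705.5 KiB
= 5414705.5 × 1,024 bytes = 5,544,658,432 bytes
1 GB = 1,000,000,000 bytes
5,544,658,432 / 1,000,000,000 = 5.545 GB

5.545 GB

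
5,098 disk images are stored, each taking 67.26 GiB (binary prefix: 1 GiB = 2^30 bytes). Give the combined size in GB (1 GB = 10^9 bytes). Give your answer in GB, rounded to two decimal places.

Total = 5,098 × 67.26 GiB = 342891.48 GiB
= 342891.48 × 1,073,741,824 bytes = 368,176,923,169,259.52 bytes
1 GB = 1,000,000,000 bytes
368,176,923,169,259.52 / 1,000,000,000 = 368,176.92 GB

368,176.92 GB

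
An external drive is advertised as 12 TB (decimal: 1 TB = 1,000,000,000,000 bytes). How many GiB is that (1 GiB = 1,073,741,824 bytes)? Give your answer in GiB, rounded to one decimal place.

12 TB = 12 × 10^12 bytes = 12,000,000,000,000 bytes
1 GiB = 1,073,741,824 bytes
12,000,000,000,000 / 1,073,741,824 = 11,175.9 GiB

11,175.9 GiB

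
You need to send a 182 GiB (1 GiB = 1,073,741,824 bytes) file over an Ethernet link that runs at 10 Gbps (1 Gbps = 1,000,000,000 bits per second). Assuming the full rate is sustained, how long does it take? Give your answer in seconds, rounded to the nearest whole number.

182 GiB = 195,421,011,968 bytes = 1,563,368,095,744 bits
10 Gbps = 10,000,000,000 bits/s
time = 1,563,368,095,744 / 10,000,000,000 = 156 s

156 seconds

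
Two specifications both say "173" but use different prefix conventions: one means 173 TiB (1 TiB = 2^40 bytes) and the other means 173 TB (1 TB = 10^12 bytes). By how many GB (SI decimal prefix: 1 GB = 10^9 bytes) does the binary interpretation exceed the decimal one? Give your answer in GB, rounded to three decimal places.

173 TiB = 173 × 1,099,511,627,776 = 190,215,511,605,248 bytes
173 TB = 173 × 1,000,000,000,000 = 173,000,000,000,000 bytes
difference = 17,215,511,605,248 bytes
17,215,511,605,248 / 1,000,000,000 = 17,215.512 GB

17,215.512 GB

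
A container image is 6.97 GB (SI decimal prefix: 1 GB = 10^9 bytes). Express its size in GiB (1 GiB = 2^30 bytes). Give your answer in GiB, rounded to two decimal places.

6.97 GB = 6.97 × 10^9 bytes = 6,970,000,000 bytes
1 GiB = 1,073,741,824 bytes
6,970,000,000 / 1,073,741,824 = 6.49 GiB

6.49 GiB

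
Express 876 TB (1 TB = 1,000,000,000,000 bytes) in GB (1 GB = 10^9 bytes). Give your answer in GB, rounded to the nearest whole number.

876,000 GB

876 TB × 1,000,000,000,000 bytes/TB = 876,000,000,000,000 bytes
1 GB = 10^9 bytes = 1,000,000,000 bytes
876,000,000,000,000 / 1,000,000,000 = 876,000 GB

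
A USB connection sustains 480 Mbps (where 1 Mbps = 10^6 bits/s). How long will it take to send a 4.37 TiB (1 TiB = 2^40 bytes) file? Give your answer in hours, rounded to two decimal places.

22.24 hours

4.37 TiB = 4,804,865,813,381.12 bytes = 38,438,926,507,048.96 bits
480 Mbps = 480,000,000 bits/s
time = 38,438,926,507,048.96 / 480,000,000 = 80,081.0969 s
80,081.0969 s / 3600 = 22.24 hours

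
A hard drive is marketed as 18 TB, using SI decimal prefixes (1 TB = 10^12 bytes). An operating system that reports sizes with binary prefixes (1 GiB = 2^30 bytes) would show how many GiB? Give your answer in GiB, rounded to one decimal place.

18 TB = 18 × 10^12 bytes = 18,000,000,000,000 bytes
1 GiB = 1,073,741,824 bytes
18,000,000,000,000 / 1,073,741,824 = 16,763.8 GiB

16,763.8 GiB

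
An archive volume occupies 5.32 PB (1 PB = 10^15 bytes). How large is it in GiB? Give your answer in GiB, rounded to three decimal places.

5.32 PB × 1,000,000,000,000,000 bytes/PB = 5,320,000,000,000,000 bytes
1 GiB = 1,073,741,824 bytes
5,320,000,000,000,000 / 1,073,741,824 = 4,954,636.097 GiB

4,954,636.097 GiB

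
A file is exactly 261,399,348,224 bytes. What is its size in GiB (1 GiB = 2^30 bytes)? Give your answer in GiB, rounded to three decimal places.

243.447 GiB

261,399,348,224 bytes given.
1 GiB = 2^30 bytes = 1,073,741,824 bytes
261,399,348,224 / 1,073,741,824 = 243.447 GiB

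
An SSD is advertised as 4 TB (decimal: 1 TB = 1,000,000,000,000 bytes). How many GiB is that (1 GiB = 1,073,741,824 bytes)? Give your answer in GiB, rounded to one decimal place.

4 TB × 1,000,000,000,000 bytes/TB = 4,000,000,000,000 bytes
1 GiB = 1,073,741,824 bytes
4,000,000,000,000 / 1,073,741,824 = 3,725.3 GiB

3,725.3 GiB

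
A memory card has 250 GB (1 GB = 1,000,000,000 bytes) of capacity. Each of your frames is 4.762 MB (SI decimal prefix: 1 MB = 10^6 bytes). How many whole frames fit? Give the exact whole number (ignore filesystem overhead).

Capacity: 250 GB = 250,000,000,000 bytes
Per item: 4.762 MB = 4,762,000 bytes
⌊250,000,000,000 / 4,762,000⌋ = 52,498

52,498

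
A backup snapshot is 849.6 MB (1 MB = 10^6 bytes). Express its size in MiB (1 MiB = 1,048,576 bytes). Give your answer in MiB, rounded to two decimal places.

810.24 MiB

849.6 MB × 1,000,000 bytes/MB = 849,600,000 bytes
1 MiB = 2^20 bytes = 1,048,576 bytes
849,600,000 / 1,048,576 = 810.24 MiB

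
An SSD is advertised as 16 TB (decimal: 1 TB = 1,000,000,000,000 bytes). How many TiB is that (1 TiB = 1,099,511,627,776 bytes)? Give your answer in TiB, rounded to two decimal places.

14.55 TiB

16 TB = 16 × 10^12 bytes = 16,000,000,000,000 bytes
1 TiB = 1,099,511,627,776 bytes
16,000,000,000,000 / 1,099,511,627,776 = 14.55 TiB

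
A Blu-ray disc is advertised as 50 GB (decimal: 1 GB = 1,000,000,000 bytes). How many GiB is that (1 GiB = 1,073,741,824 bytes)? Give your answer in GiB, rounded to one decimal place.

50 GB = 50 × 10^9 bytes = 50,000,000,000 bytes
1 GiB = 2^30 bytes = 1,073,741,824 bytes
50,000,000,000 / 1,073,741,824 = 46.6 GiB

46.6 GiB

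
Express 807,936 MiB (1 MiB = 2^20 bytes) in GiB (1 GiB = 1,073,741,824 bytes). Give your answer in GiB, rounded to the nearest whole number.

807,936 MiB = 807,936 × 2^20 bytes = 847,182,299,136 bytes
1 GiB = 1,073,741,824 bytes
847,182,299,136 / 1,073,741,824 = 789 GiB

789 GiB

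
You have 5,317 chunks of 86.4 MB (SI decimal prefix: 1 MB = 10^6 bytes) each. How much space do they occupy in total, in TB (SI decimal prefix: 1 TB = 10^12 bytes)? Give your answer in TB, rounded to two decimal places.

0.46 TB

Total = 5,317 × 86.4 MB = 459388.8 MB
= 459388.8 × 1,000,000 bytes = 459,388,800,000 bytes
1 TB = 1,000,000,000,000 bytes
459,388,800,000 / 1,000,000,000,000 = 0.46 TB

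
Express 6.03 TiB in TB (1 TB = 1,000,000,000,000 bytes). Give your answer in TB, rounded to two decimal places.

6.63 TB

6.03 TiB × 1,099,511,627,776 bytes/TiB = 6,630,055,115,489.28 bytes
1 TB = 1,000,000,000,000 bytes
6,630,055,115,489.28 / 1,000,000,000,000 = 6.63 TB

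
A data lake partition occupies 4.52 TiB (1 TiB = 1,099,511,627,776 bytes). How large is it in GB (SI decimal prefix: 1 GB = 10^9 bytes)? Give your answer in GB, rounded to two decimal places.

4.52 TiB = 4.52 × 2^40 bytes = 4,969,792,557,547.52 bytes
1 GB = 1,000,000,000 bytes
4,969,792,557,547.52 / 1,000,000,000 = 4,969.79 GB

4,969.79 GB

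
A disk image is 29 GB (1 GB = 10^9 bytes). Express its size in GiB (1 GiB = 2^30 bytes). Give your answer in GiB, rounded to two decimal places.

27.01 GiB

29 GB = 29 × 10^9 bytes = 29,000,000,000 bytes
1 GiB = 1,073,741,824 bytes
29,000,000,000 / 1,073,741,824 = 27.01 GiB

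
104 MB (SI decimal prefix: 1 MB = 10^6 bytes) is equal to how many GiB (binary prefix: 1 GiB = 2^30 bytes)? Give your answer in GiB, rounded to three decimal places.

0.097 GiB

104 MB = 104 × 10^6 bytes = 104,000,000 bytes
1 GiB = 2^30 bytes = 1,073,741,824 bytes
104,000,000 / 1,073,741,824 = 0.097 GiB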